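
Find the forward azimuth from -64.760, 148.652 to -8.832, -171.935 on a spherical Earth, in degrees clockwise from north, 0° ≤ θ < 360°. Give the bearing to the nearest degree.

45°

Δλ = -171.935 − 148.652 = -320.587°; wrapped into (−180°, 180°]: 39.413°.
θ = atan2( sin Δλ · cos φ₂ , cos φ₁ · sin φ₂ − sin φ₁ · cos φ₂ · cos Δλ )
  = atan2(0.62738, 0.62507) = 45.105° → normalised to [0°, 360°): 45.105°.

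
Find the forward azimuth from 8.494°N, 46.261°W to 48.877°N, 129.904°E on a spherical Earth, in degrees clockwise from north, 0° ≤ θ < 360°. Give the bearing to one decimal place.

Δλ = 129.904 − -46.261 = 176.165°.
θ = atan2( sin Δλ · cos φ₂ , cos φ₁ · sin φ₂ − sin φ₁ · cos φ₂ · cos Δλ )
  = atan2(0.04399, 0.84196) = 2.991° → normalised to [0°, 360°): 2.991°.

3.0°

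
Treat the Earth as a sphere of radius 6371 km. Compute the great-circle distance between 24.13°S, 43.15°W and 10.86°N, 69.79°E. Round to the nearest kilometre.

Δλ = 69.79 − -43.15 = 112.94°.
Δφ = 10.86 − -24.13 = 34.99°.
a = sin²(Δφ/2) + cos φ₁ · cos φ₂ · sin²(Δλ/2) = 0.713181.
c = 2·atan2(√a, √(1−a)) = 2.01126 rad → d = 6371·c ≈ 12813.76 km.

12814 km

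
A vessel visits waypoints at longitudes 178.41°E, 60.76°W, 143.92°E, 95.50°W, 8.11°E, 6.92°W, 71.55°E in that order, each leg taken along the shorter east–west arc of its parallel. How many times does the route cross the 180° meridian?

Leg 1: +178.41° → -60.76°, shortest Δλ = 120.83° (east) — crosses 180°.
Leg 2: -60.76° → +143.92°, shortest Δλ = -155.32° (west) — crosses 180°.
Leg 3: +143.92° → -95.50°, shortest Δλ = 120.58° (east) — crosses 180°.
Leg 4: -95.50° → +8.11°, shortest Δλ = 103.61° (east) — does not cross 180°.
Leg 5: +8.11° → -6.92°, shortest Δλ = -15.03° (west) — does not cross 180°.
Leg 6: -6.92° → +71.55°, shortest Δλ = 78.47° (east) — does not cross 180°.
Total crossings: 3.

3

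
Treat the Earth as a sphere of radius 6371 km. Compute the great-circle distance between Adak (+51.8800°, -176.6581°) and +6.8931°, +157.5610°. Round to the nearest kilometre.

5531 km

Δλ = 157.5610 − -176.6581 = 334.2191°; wrapped into (−180°, 180°]: -25.7809°.
Δφ = 6.8931 − 51.8800 = -44.9869°.
a = sin²(Δφ/2) + cos φ₁ · cos φ₂ · sin²(Δλ/2) = 0.176866.
c = 2·atan2(√a, √(1−a)) = 0.86811 rad → d = 6371·c ≈ 5530.75 km.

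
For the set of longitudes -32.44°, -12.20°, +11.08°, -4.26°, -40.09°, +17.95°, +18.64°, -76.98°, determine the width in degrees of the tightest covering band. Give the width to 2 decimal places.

95.62°

Sort the longitudes: -76.98°, -40.09°, -32.44°, -12.20°, -4.26°, +11.08°, +17.95°, +18.64°.
Eastward gaps between consecutive values (wrapping around): 36.89°, 7.65°, 20.24°, 7.94°, 15.34°, 6.87°, 0.69°, 264.38°.
Largest gap = 264.38° ⇒ minimal covering band is its complement: 360° − 264.38° = 95.62°.
Band runs from -76.98° eastward to +18.64°.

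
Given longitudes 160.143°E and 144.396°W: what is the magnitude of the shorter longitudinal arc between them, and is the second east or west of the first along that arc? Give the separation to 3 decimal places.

Raw difference: -144.396 − 160.143 = -304.539°.
Normalise into (−180°, 180°]: -304.539° + 360° = 55.461°.
Positive ⇒ the second point lies to the east; separation 55.461°.

55.461° east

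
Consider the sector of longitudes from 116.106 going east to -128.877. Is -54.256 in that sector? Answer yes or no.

No

Band width going east from +116.106° to -128.877°: ((-128.877 − 116.106) mod 360) = 115.017°.
Offset of -54.256° east of the west edge: ((-54.256 − 116.106) mod 360) = 189.638°.
189.638° > 115.017° ⇒ outside.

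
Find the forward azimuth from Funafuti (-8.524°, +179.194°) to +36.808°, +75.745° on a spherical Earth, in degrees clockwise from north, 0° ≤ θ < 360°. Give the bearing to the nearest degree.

Δλ = 75.745 − 179.194 = -103.449°.
θ = atan2( sin Δλ · cos φ₂ , cos φ₁ · sin φ₂ − sin φ₁ · cos φ₂ · cos Δλ )
  = atan2(-0.77869, 0.56492) = -54.040° → normalised to [0°, 360°): 305.960°.

306°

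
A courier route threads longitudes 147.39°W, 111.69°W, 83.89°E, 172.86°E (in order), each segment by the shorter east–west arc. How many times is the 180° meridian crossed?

1

Leg 1: -147.39° → -111.69°, shortest Δλ = 35.7° (east) — does not cross 180°.
Leg 2: -111.69° → +83.89°, shortest Δλ = -164.42° (west) — crosses 180°.
Leg 3: +83.89° → +172.86°, shortest Δλ = 88.97° (east) — does not cross 180°.
Total crossings: 1.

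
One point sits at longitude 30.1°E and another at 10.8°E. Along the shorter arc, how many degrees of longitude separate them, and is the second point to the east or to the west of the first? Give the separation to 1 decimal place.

Raw difference: 10.8 − 30.1 = -19.3°.
Normalise into (−180°, 180°]: -19.3° stays -19.3°.
Negative ⇒ the second point lies to the west; separation 19.3°.

19.3° west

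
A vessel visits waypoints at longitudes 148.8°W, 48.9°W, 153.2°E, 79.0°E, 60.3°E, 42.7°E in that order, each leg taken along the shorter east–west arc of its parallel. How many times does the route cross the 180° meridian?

Leg 1: -148.8° → -48.9°, shortest Δλ = 99.9° (east) — does not cross 180°.
Leg 2: -48.9° → +153.2°, shortest Δλ = -157.9° (west) — crosses 180°.
Leg 3: +153.2° → +79.0°, shortest Δλ = -74.2° (west) — does not cross 180°.
Leg 4: +79.0° → +60.3°, shortest Δλ = -18.7° (west) — does not cross 180°.
Leg 5: +60.3° → +42.7°, shortest Δλ = -17.6° (west) — does not cross 180°.
Total crossings: 1.

1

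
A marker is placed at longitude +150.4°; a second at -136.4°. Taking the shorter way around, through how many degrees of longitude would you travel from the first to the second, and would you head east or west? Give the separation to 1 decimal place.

73.2° east

Raw difference: -136.4 − 150.4 = -286.8°.
Normalise into (−180°, 180°]: -286.8° + 360° = 73.2°.
Positive ⇒ the second point lies to the east; separation 73.2°.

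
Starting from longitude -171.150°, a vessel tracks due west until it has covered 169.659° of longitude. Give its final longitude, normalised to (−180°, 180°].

Start at -171.150°; shift −169.659° → -340.809°.
-340.809° lies outside (−180°, 180°]; add 360° → +19.191°.

+19.191°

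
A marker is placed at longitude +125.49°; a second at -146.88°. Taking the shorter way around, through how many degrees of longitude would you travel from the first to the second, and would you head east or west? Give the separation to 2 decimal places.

Raw difference: -146.88 − 125.49 = -272.37°.
Normalise into (−180°, 180°]: -272.37° + 360° = 87.63°.
Positive ⇒ the second point lies to the east; separation 87.63°.

87.63° east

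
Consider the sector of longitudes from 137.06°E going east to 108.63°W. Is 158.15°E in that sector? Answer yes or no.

Yes

Band width going east from +137.06° to -108.63°: ((-108.63 − 137.06) mod 360) = 114.31°.
Offset of +158.15° east of the west edge: ((158.15 − 137.06) mod 360) = 21.09°.
21.09° ≤ 114.31° ⇒ inside.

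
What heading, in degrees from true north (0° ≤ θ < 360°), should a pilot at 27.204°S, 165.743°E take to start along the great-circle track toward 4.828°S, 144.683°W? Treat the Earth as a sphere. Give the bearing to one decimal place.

73.8°

Δλ = -144.683 − 165.743 = -310.426°; wrapped into (−180°, 180°]: 49.574°.
θ = atan2( sin Δλ · cos φ₂ , cos φ₁ · sin φ₂ − sin φ₁ · cos φ₂ · cos Δλ )
  = atan2(0.75854, 0.22055) = 73.788° → normalised to [0°, 360°): 73.788°.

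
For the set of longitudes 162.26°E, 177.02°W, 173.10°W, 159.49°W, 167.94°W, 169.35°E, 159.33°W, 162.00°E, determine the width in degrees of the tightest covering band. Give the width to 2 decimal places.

Sort the longitudes: -177.02°, -173.10°, -167.94°, -159.49°, -159.33°, +162.00°, +162.26°, +169.35°.
Eastward gaps between consecutive values (wrapping around): 3.92°, 5.16°, 8.45°, 0.16°, 321.33°, 0.26°, 7.09°, 13.63°.
Largest gap = 321.33° ⇒ minimal covering band is its complement: 360° − 321.33° = 38.67°.
Band runs from +162.00° eastward to -159.33°, crossing the antimeridian.

38.67°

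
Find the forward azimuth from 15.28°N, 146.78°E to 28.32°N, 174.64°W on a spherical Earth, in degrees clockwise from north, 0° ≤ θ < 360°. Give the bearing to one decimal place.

Δλ = -174.64 − 146.78 = -321.42°; wrapped into (−180°, 180°]: 38.58°.
θ = atan2( sin Δλ · cos φ₂ , cos φ₁ · sin φ₂ − sin φ₁ · cos φ₂ · cos Δλ )
  = atan2(0.54897, 0.27627) = 63.286° → normalised to [0°, 360°): 63.286°.

63.3°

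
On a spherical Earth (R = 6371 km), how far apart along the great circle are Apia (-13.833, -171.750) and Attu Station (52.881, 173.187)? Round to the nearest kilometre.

Δλ = 173.187 − -171.750 = 344.937°; wrapped into (−180°, 180°]: -15.063°.
Δφ = 52.881 − -13.833 = 66.714°.
a = sin²(Δφ/2) + cos φ₁ · cos φ₂ · sin²(Δλ/2) = 0.312406.
c = 2·atan2(√a, √(1−a)) = 1.18620 rad → d = 6371·c ≈ 7557.26 km.

7557 km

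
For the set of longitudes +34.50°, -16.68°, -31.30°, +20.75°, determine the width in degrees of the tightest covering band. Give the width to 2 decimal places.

65.80°

Sort the longitudes: -31.30°, -16.68°, +20.75°, +34.50°.
Eastward gaps between consecutive values (wrapping around): 14.62°, 37.43°, 13.75°, 294.20°.
Largest gap = 294.20° ⇒ minimal covering band is its complement: 360° − 294.20° = 65.80°.
Band runs from -31.30° eastward to +34.50°.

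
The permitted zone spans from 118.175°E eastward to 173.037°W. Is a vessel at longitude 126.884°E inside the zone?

Yes

Band width going east from +118.175° to -173.037°: ((-173.037 − 118.175) mod 360) = 68.788°.
Offset of +126.884° east of the west edge: ((126.884 − 118.175) mod 360) = 8.709°.
8.709° ≤ 68.788° ⇒ inside.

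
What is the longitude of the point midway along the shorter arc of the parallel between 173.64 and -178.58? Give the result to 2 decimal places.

+177.53°

Signed shortest Δλ from +173.64° to -178.58° is +7.78°.
Midpoint longitude = +173.64° + (+7.78°)/2 = +173.64° + 3.89° = +177.53°.
(The naïve average (+173.64 + -178.58)/2 = -2.47° is on the wrong side of the globe.)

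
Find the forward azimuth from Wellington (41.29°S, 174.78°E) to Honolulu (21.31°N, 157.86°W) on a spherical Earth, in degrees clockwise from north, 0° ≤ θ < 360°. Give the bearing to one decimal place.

Δλ = -157.86 − 174.78 = -332.64°; wrapped into (−180°, 180°]: 27.36°.
θ = atan2( sin Δλ · cos φ₂ , cos φ₁ · sin φ₂ − sin φ₁ · cos φ₂ · cos Δλ )
  = atan2(0.42816, 0.81905) = 27.598° → normalised to [0°, 360°): 27.598°.

27.6°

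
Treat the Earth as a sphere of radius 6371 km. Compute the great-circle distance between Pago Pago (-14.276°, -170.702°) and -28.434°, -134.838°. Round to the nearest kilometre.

Δλ = -134.838 − -170.702 = 35.864°.
Δφ = -28.434 − -14.276 = -14.158°.
a = sin²(Δφ/2) + cos φ₁ · cos φ₂ · sin²(Δλ/2) = 0.095973.
c = 2·atan2(√a, √(1−a)) = 0.62995 rad → d = 6371·c ≈ 4013.44 km.

4013 km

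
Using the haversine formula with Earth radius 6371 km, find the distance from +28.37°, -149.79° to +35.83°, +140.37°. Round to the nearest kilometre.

6494 km

Δλ = 140.37 − -149.79 = 290.16°; wrapped into (−180°, 180°]: -69.84°.
Δφ = 35.83 − 28.37 = 7.46°.
a = sin²(Δφ/2) + cos φ₁ · cos φ₂ · sin²(Δλ/2) = 0.237993.
c = 2·atan2(√a, √(1−a)) = 1.01924 rad → d = 6371·c ≈ 6493.57 km.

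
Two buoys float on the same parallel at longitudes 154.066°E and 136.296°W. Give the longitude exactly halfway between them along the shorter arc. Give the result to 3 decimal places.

Signed shortest Δλ from +154.066° to -136.296° is +69.638°.
Midpoint longitude = +154.066° + (+69.638°)/2 = +154.066° + 34.819° = +188.885°.
Normalise into (−180°, 180°]: -171.115°.
(The naïve average (+154.066 + -136.296)/2 = 8.885° is on the wrong side of the globe.)

171.115°W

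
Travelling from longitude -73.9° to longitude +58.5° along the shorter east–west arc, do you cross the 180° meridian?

Signed shortest Δλ = ((58.5 − -73.9 + 180) mod 360) − 180 = 132.4°.
Going east by 132.4° from -73.9° reaches +58.5° without touching 180°.

No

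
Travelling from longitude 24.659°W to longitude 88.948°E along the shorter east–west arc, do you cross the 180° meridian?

No

Signed shortest Δλ = ((88.948 − -24.659 + 180) mod 360) − 180 = 113.607°.
Going east by 113.607° from -24.659° reaches +88.948° without touching 180°.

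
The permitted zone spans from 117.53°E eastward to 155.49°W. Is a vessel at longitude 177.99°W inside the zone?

Yes

Band width going east from +117.53° to -155.49°: ((-155.49 − 117.53) mod 360) = 86.98°.
Offset of -177.99° east of the west edge: ((-177.99 − 117.53) mod 360) = 64.48°.
64.48° ≤ 86.98° ⇒ inside.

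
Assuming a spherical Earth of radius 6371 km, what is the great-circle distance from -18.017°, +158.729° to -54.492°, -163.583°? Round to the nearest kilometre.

5166 km

Δλ = -163.583 − 158.729 = -322.312°; wrapped into (−180°, 180°]: 37.688°.
Δφ = -54.492 − -18.017 = -36.475°.
a = sin²(Δφ/2) + cos φ₁ · cos φ₂ · sin²(Δλ/2) = 0.155564.
c = 2·atan2(√a, √(1−a)) = 0.81086 rad → d = 6371·c ≈ 5166.02 km.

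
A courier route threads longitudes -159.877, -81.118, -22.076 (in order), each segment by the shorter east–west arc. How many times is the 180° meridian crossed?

0

Leg 1: -159.877° → -81.118°, shortest Δλ = 78.759° (east) — does not cross 180°.
Leg 2: -81.118° → -22.076°, shortest Δλ = 59.042° (east) — does not cross 180°.
Total crossings: 0.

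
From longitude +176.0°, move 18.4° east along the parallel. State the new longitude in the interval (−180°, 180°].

Start at +176.0°; shift +18.4° → +194.4°.
+194.4° lies outside (−180°, 180°]; subtract 360° → -165.6°.

-165.6°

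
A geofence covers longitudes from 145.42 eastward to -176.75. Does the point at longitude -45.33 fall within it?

No

Band width going east from +145.42° to -176.75°: ((-176.75 − 145.42) mod 360) = 37.83°.
Offset of -45.33° east of the west edge: ((-45.33 − 145.42) mod 360) = 169.25°.
169.25° > 37.83° ⇒ outside.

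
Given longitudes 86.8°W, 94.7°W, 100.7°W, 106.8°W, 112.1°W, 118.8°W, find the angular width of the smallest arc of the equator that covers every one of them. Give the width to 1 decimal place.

Sort the longitudes: -118.8°, -112.1°, -106.8°, -100.7°, -94.7°, -86.8°.
Eastward gaps between consecutive values (wrapping around): 6.7°, 5.3°, 6.1°, 6.0°, 7.9°, 328.0°.
Largest gap = 328.0° ⇒ minimal covering band is its complement: 360° − 328.0° = 32.0°.
Band runs from -118.8° eastward to -86.8°.

32.0°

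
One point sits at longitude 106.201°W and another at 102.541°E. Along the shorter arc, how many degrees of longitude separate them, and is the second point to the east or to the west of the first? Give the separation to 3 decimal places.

Raw difference: 102.541 − -106.201 = 208.742°.
Normalise into (−180°, 180°]: 208.742° − 360° = -151.258°.
Negative ⇒ the second point lies to the west; separation 151.258°.

151.258° west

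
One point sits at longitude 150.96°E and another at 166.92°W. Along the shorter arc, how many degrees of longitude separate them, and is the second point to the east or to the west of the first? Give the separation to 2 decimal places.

42.12° east

Raw difference: -166.92 − 150.96 = -317.88°.
Normalise into (−180°, 180°]: -317.88° + 360° = 42.12°.
Positive ⇒ the second point lies to the east; separation 42.12°.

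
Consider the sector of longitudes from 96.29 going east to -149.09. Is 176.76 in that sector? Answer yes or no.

Band width going east from +96.29° to -149.09°: ((-149.09 − 96.29) mod 360) = 114.62°.
Offset of +176.76° east of the west edge: ((176.76 − 96.29) mod 360) = 80.47°.
80.47° ≤ 114.62° ⇒ inside.

Yes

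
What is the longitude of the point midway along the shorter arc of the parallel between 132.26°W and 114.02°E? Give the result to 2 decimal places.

Signed shortest Δλ from -132.26° to +114.02° is -113.72°.
Midpoint longitude = -132.26° + (-113.72°)/2 = -132.26° − 56.86° = -189.12°.
Normalise into (−180°, 180°]: +170.88°.
(The naïve average (-132.26 + +114.02)/2 = -9.12° is on the wrong side of the globe.)

170.88°E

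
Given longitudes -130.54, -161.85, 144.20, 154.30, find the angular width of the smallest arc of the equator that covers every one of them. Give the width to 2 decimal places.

Sort the longitudes: -161.85°, -130.54°, +144.20°, +154.30°.
Eastward gaps between consecutive values (wrapping around): 31.31°, 274.74°, 10.10°, 43.85°.
Largest gap = 274.74° ⇒ minimal covering band is its complement: 360° − 274.74° = 85.26°.
Band runs from +144.20° eastward to -130.54°, crossing the antimeridian.

85.26°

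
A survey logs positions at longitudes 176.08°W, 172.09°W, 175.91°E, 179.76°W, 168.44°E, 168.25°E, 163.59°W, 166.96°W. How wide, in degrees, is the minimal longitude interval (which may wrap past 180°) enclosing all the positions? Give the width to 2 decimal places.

Sort the longitudes: -179.76°, -176.08°, -172.09°, -166.96°, -163.59°, +168.25°, +168.44°, +175.91°.
Eastward gaps between consecutive values (wrapping around): 3.68°, 3.99°, 5.13°, 3.37°, 331.84°, 0.19°, 7.47°, 4.33°.
Largest gap = 331.84° ⇒ minimal covering band is its complement: 360° − 331.84° = 28.16°.
Band runs from +168.25° eastward to -163.59°, crossing the antimeridian.

28.16°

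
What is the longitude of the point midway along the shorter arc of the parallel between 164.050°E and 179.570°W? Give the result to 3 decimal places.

Signed shortest Δλ from +164.050° to -179.570° is +16.380°.
Midpoint longitude = +164.050° + (+16.380°)/2 = +164.050° + 8.190° = +172.240°.
(The naïve average (+164.050 + -179.570)/2 = -7.76° is on the wrong side of the globe.)

172.240°E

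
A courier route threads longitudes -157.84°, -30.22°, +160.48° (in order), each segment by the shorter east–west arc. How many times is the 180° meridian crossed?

1

Leg 1: -157.84° → -30.22°, shortest Δλ = 127.62° (east) — does not cross 180°.
Leg 2: -30.22° → +160.48°, shortest Δλ = -169.3° (west) — crosses 180°.
Total crossings: 1.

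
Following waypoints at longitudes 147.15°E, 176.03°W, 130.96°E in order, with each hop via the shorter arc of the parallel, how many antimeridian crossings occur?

2

Leg 1: +147.15° → -176.03°, shortest Δλ = 36.82° (east) — crosses 180°.
Leg 2: -176.03° → +130.96°, shortest Δλ = -53.01° (west) — crosses 180°.
Total crossings: 2.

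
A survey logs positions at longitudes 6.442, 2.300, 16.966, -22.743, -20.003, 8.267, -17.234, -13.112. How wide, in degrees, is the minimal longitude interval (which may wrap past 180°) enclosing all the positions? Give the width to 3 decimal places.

Sort the longitudes: -22.743°, -20.003°, -17.234°, -13.112°, +2.300°, +6.442°, +8.267°, +16.966°.
Eastward gaps between consecutive values (wrapping around): 2.740°, 2.769°, 4.122°, 15.412°, 4.142°, 1.825°, 8.699°, 320.291°.
Largest gap = 320.291° ⇒ minimal covering band is its complement: 360° − 320.291° = 39.709°.
Band runs from -22.743° eastward to +16.966°.

39.709°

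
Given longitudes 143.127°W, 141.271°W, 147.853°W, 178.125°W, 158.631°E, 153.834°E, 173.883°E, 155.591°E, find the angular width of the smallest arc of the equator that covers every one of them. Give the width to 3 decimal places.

64.895°

Sort the longitudes: -178.125°, -147.853°, -143.127°, -141.271°, +153.834°, +155.591°, +158.631°, +173.883°.
Eastward gaps between consecutive values (wrapping around): 30.272°, 4.726°, 1.856°, 295.105°, 1.757°, 3.040°, 15.252°, 7.992°.
Largest gap = 295.105° ⇒ minimal covering band is its complement: 360° − 295.105° = 64.895°.
Band runs from +153.834° eastward to -141.271°, crossing the antimeridian.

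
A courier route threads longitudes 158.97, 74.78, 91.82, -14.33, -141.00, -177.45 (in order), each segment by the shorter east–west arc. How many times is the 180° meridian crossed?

Leg 1: +158.97° → +74.78°, shortest Δλ = -84.19° (west) — does not cross 180°.
Leg 2: +74.78° → +91.82°, shortest Δλ = 17.04° (east) — does not cross 180°.
Leg 3: +91.82° → -14.33°, shortest Δλ = -106.15° (west) — does not cross 180°.
Leg 4: -14.33° → -141.00°, shortest Δλ = -126.67° (west) — does not cross 180°.
Leg 5: -141.00° → -177.45°, shortest Δλ = -36.45° (west) — does not cross 180°.
Total crossings: 0.

0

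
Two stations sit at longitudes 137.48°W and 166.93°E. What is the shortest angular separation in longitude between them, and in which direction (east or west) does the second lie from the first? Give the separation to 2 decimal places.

55.59° west

Raw difference: 166.93 − -137.48 = 304.41°.
Normalise into (−180°, 180°]: 304.41° − 360° = -55.59°.
Negative ⇒ the second point lies to the west; separation 55.59°.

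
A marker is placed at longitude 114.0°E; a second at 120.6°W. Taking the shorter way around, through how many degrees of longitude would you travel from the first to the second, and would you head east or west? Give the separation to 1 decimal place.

125.4° east

Raw difference: -120.6 − 114.0 = -234.6°.
Normalise into (−180°, 180°]: -234.6° + 360° = 125.4°.
Positive ⇒ the second point lies to the east; separation 125.4°.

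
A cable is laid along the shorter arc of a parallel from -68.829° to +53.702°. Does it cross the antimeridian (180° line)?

No

Signed shortest Δλ = ((53.702 − -68.829 + 180) mod 360) − 180 = 122.531°.
Going east by 122.531° from -68.829° reaches +53.702° without touching 180°.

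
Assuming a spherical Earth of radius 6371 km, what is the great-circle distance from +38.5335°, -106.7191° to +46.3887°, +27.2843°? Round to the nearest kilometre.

9521 km

Δλ = 27.2843 − -106.7191 = 134.0034°.
Δφ = 46.3887 − 38.5335 = 7.8552°.
a = sin²(Δφ/2) + cos φ₁ · cos φ₂ · sin²(Δλ/2) = 0.461890.
c = 2·atan2(√a, √(1−a)) = 1.49450 rad → d = 6371·c ≈ 9521.48 km.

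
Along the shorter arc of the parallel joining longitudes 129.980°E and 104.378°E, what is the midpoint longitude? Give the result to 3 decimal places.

Signed shortest Δλ from +129.980° to +104.378° is -25.602°.
Midpoint longitude = +129.980° + (-25.602°)/2 = +129.980° − 12.801° = +117.179°.

117.179°E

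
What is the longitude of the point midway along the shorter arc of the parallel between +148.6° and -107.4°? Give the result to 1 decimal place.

-159.4°

Signed shortest Δλ from +148.6° to -107.4° is +104.0°.
Midpoint longitude = +148.6° + (+104.0°)/2 = +148.6° + 52.0° = +200.6°.
Normalise into (−180°, 180°]: -159.4°.
(The naïve average (+148.6 + -107.4)/2 = 20.6° is on the wrong side of the globe.)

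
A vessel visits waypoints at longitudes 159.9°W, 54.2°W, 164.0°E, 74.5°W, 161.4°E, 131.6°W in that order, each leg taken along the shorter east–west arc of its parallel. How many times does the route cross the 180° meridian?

Leg 1: -159.9° → -54.2°, shortest Δλ = 105.7° (east) — does not cross 180°.
Leg 2: -54.2° → +164.0°, shortest Δλ = -141.8° (west) — crosses 180°.
Leg 3: +164.0° → -74.5°, shortest Δλ = 121.5° (east) — crosses 180°.
Leg 4: -74.5° → +161.4°, shortest Δλ = -124.1° (west) — crosses 180°.
Leg 5: +161.4° → -131.6°, shortest Δλ = 67.0° (east) — crosses 180°.
Total crossings: 4.

4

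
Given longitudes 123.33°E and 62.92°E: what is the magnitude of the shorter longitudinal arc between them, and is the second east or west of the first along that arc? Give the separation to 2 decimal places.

Raw difference: 62.92 − 123.33 = -60.41°.
Normalise into (−180°, 180°]: -60.41° stays -60.41°.
Negative ⇒ the second point lies to the west; separation 60.41°.

60.41° west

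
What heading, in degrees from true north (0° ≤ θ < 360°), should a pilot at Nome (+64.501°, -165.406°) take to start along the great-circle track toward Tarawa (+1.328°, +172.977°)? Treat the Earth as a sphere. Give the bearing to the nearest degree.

Δλ = 172.977 − -165.406 = 338.383°; wrapped into (−180°, 180°]: -21.617°.
θ = atan2( sin Δλ · cos φ₂ , cos φ₁ · sin φ₂ − sin φ₁ · cos φ₂ · cos Δλ )
  = atan2(-0.36830, -0.82891) = -156.043° → normalised to [0°, 360°): 203.957°.

204°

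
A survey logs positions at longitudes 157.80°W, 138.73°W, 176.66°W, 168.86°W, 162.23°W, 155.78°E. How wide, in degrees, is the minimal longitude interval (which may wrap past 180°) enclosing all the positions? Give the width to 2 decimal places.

Sort the longitudes: -176.66°, -168.86°, -162.23°, -157.80°, -138.73°, +155.78°.
Eastward gaps between consecutive values (wrapping around): 7.80°, 6.63°, 4.43°, 19.07°, 294.51°, 27.56°.
Largest gap = 294.51° ⇒ minimal covering band is its complement: 360° − 294.51° = 65.49°.
Band runs from +155.78° eastward to -138.73°, crossing the antimeridian.

65.49°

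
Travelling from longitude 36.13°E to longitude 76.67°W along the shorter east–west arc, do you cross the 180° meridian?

No

Signed shortest Δλ = ((-76.67 − 36.13 + 180) mod 360) − 180 = -112.8°.
Going west by 112.8° from +36.13° reaches -76.67° without touching 180°.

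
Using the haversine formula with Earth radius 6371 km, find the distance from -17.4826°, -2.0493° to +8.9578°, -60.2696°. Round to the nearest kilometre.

Δλ = -60.2696 − -2.0493 = -58.2203°.
Δφ = 8.9578 − -17.4826 = 26.4404°.
a = sin²(Δφ/2) + cos φ₁ · cos φ₂ · sin²(Δλ/2) = 0.275288.
c = 2·atan2(√a, √(1−a)) = 1.10468 rad → d = 6371·c ≈ 7037.89 km.

7038 km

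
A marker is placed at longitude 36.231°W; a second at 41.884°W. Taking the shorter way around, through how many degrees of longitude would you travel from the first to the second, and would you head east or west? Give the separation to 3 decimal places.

5.653° west

Raw difference: -41.884 − -36.231 = -5.653°.
Normalise into (−180°, 180°]: -5.653° stays -5.653°.
Negative ⇒ the second point lies to the west; separation 5.653°.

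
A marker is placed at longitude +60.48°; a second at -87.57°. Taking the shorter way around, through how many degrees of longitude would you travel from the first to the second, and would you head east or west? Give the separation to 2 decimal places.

Raw difference: -87.57 − 60.48 = -148.05°.
Normalise into (−180°, 180°]: -148.05° stays -148.05°.
Negative ⇒ the second point lies to the west; separation 148.05°.

148.05° west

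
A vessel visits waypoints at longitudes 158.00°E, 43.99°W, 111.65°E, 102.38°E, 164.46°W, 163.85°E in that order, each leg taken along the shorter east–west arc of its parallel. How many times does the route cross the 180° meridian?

3

Leg 1: +158.00° → -43.99°, shortest Δλ = 158.01° (east) — crosses 180°.
Leg 2: -43.99° → +111.65°, shortest Δλ = 155.64° (east) — does not cross 180°.
Leg 3: +111.65° → +102.38°, shortest Δλ = -9.27° (west) — does not cross 180°.
Leg 4: +102.38° → -164.46°, shortest Δλ = 93.16° (east) — crosses 180°.
Leg 5: -164.46° → +163.85°, shortest Δλ = -31.69° (west) — crosses 180°.
Total crossings: 3.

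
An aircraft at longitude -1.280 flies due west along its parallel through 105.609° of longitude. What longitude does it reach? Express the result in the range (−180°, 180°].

Start at -1.280°; shift −105.609° → -106.889°.
-106.889° already lies in (−180°, 180°].

-106.889°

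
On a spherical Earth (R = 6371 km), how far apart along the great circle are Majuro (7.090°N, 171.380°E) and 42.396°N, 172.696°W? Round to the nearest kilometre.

Δλ = -172.696 − 171.380 = -344.076°; wrapped into (−180°, 180°]: 15.924°.
Δφ = 42.396 − 7.090 = 35.306°.
a = sin²(Δφ/2) + cos φ₁ · cos φ₂ · sin²(Δλ/2) = 0.106023.
c = 2·atan2(√a, √(1−a)) = 0.66332 rad → d = 6371·c ≈ 4225.99 km.

4226 km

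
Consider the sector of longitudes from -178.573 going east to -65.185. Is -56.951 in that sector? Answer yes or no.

Band width going east from -178.573° to -65.185°: ((-65.185 − -178.573) mod 360) = 113.388°.
Offset of -56.951° east of the west edge: ((-56.951 − -178.573) mod 360) = 121.622°.
121.622° > 113.388° ⇒ outside.

No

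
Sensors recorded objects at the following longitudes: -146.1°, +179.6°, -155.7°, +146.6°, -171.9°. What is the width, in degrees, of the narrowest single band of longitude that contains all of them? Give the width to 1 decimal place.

Sort the longitudes: -171.9°, -155.7°, -146.1°, +146.6°, +179.6°.
Eastward gaps between consecutive values (wrapping around): 16.2°, 9.6°, 292.7°, 33.0°, 8.5°.
Largest gap = 292.7° ⇒ minimal covering band is its complement: 360° − 292.7° = 67.3°.
Band runs from +146.6° eastward to -146.1°, crossing the antimeridian.

67.3°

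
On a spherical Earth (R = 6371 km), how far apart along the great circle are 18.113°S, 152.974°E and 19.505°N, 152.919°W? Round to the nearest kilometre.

Δλ = -152.919 − 152.974 = -305.893°; wrapped into (−180°, 180°]: 54.107°.
Δφ = 19.505 − -18.113 = 37.618°.
a = sin²(Δφ/2) + cos φ₁ · cos φ₂ · sin²(Δλ/2) = 0.289280.
c = 2·atan2(√a, √(1−a)) = 1.13576 rad → d = 6371·c ≈ 7235.95 km.

7236 km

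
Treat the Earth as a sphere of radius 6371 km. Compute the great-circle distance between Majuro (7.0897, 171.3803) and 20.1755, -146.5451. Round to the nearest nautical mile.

2569 nmi

Δλ = -146.5451 − 171.3803 = -317.9254°; wrapped into (−180°, 180°]: 42.0746°.
Δφ = 20.1755 − 7.0897 = 13.0858°.
a = sin²(Δφ/2) + cos φ₁ · cos φ₂ · sin²(Δλ/2) = 0.133016.
c = 2·atan2(√a, √(1−a)) = 0.74665 rad → d = 6371·c ≈ 4756.90 km ≈ 2568.52 nmi.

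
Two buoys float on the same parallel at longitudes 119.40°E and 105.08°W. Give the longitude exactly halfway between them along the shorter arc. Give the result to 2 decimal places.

Signed shortest Δλ from +119.40° to -105.08° is +135.52°.
Midpoint longitude = +119.40° + (+135.52°)/2 = +119.40° + 67.76° = +187.16°.
Normalise into (−180°, 180°]: -172.84°.
(The naïve average (+119.40 + -105.08)/2 = 7.16° is on the wrong side of the globe.)

172.84°W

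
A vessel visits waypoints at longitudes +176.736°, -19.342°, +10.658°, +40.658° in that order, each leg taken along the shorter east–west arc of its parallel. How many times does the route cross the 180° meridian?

Leg 1: +176.736° → -19.342°, shortest Δλ = 163.922° (east) — crosses 180°.
Leg 2: -19.342° → +10.658°, shortest Δλ = 30.0° (east) — does not cross 180°.
Leg 3: +10.658° → +40.658°, shortest Δλ = 30.0° (east) — does not cross 180°.
Total crossings: 1.

1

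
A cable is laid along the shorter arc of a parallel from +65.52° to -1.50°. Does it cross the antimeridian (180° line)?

Signed shortest Δλ = ((-1.50 − 65.52 + 180) mod 360) − 180 = -67.02°.
Going west by 67.02° from +65.52° reaches -1.50° without touching 180°.

No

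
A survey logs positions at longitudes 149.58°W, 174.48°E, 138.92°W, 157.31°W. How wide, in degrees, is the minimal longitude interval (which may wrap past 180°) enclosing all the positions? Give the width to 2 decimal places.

46.60°

Sort the longitudes: -157.31°, -149.58°, -138.92°, +174.48°.
Eastward gaps between consecutive values (wrapping around): 7.73°, 10.66°, 313.40°, 28.21°.
Largest gap = 313.40° ⇒ minimal covering band is its complement: 360° − 313.40° = 46.60°.
Band runs from +174.48° eastward to -138.92°, crossing the antimeridian.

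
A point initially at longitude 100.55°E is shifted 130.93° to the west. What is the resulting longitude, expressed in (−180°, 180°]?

30.38°W

Start at +100.55°; shift −130.93° → -30.38°.
-30.38° already lies in (−180°, 180°].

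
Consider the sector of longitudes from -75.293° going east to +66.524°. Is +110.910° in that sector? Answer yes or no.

No

Band width going east from -75.293° to +66.524°: ((66.524 − -75.293) mod 360) = 141.817°.
Offset of +110.910° east of the west edge: ((110.910 − -75.293) mod 360) = 186.203°.
186.203° > 141.817° ⇒ outside.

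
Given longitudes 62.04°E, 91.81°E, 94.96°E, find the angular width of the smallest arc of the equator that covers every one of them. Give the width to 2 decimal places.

32.92°

Sort the longitudes: +62.04°, +91.81°, +94.96°.
Eastward gaps between consecutive values (wrapping around): 29.77°, 3.15°, 327.08°.
Largest gap = 327.08° ⇒ minimal covering band is its complement: 360° − 327.08° = 32.92°.
Band runs from +62.04° eastward to +94.96°.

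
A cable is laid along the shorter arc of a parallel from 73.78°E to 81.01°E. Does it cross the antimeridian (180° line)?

No

Signed shortest Δλ = ((81.01 − 73.78 + 180) mod 360) − 180 = 7.23°.
Going east by 7.23° from +73.78° reaches +81.01° without touching 180°.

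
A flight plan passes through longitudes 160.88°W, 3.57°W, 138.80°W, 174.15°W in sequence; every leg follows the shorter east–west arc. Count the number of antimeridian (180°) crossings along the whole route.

Leg 1: -160.88° → -3.57°, shortest Δλ = 157.31° (east) — does not cross 180°.
Leg 2: -3.57° → -138.80°, shortest Δλ = -135.23° (west) — does not cross 180°.
Leg 3: -138.80° → -174.15°, shortest Δλ = -35.35° (west) — does not cross 180°.
Total crossings: 0.

0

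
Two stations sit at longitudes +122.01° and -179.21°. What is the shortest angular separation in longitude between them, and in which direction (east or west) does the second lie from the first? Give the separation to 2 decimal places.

58.78° east

Raw difference: -179.21 − 122.01 = -301.22°.
Normalise into (−180°, 180°]: -301.22° + 360° = 58.78°.
Positive ⇒ the second point lies to the east; separation 58.78°.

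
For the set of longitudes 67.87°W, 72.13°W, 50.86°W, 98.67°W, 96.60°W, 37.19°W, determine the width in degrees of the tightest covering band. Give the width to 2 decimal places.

61.48°

Sort the longitudes: -98.67°, -96.60°, -72.13°, -67.87°, -50.86°, -37.19°.
Eastward gaps between consecutive values (wrapping around): 2.07°, 24.47°, 4.26°, 17.01°, 13.67°, 298.52°.
Largest gap = 298.52° ⇒ minimal covering band is its complement: 360° − 298.52° = 61.48°.
Band runs from -98.67° eastward to -37.19°.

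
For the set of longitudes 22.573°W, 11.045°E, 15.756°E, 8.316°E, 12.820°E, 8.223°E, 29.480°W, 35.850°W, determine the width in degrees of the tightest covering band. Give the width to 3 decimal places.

51.606°

Sort the longitudes: -35.850°, -29.480°, -22.573°, +8.223°, +8.316°, +11.045°, +12.820°, +15.756°.
Eastward gaps between consecutive values (wrapping around): 6.370°, 6.907°, 30.796°, 0.093°, 2.729°, 1.775°, 2.936°, 308.394°.
Largest gap = 308.394° ⇒ minimal covering band is its complement: 360° − 308.394° = 51.606°.
Band runs from -35.850° eastward to +15.756°.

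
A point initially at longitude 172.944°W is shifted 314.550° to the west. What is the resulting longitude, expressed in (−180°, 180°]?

127.494°W

Start at -172.944°; shift −314.550° → -487.494°.
-487.494° lies outside (−180°, 180°]; add 360° → -127.494°.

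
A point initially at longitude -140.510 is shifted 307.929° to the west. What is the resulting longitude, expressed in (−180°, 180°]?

Start at -140.510°; shift −307.929° → -448.439°.
-448.439° lies outside (−180°, 180°]; add 360° → -88.439°.

-88.439°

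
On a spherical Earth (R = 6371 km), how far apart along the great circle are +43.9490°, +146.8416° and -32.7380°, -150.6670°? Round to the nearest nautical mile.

Δλ = -150.6670 − 146.8416 = -297.5086°; wrapped into (−180°, 180°]: 62.4914°.
Δφ = -32.7380 − 43.9490 = -76.6870°.
a = sin²(Δφ/2) + cos φ₁ · cos φ₂ · sin²(Δλ/2) = 0.547805.
c = 2·atan2(√a, √(1−a)) = 1.66655 rad → d = 6371·c ≈ 10617.61 km ≈ 5733.05 nmi.

5733 nmi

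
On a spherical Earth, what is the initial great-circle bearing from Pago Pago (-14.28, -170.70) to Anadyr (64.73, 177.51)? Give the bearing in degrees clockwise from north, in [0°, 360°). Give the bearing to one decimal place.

Δλ = 177.51 − -170.70 = 348.21°; wrapped into (−180°, 180°]: -11.79°.
θ = atan2( sin Δλ · cos φ₂ , cos φ₁ · sin φ₂ − sin φ₁ · cos φ₂ · cos Δλ )
  = atan2(-0.08722, 0.97944) = -5.089° → normalised to [0°, 360°): 354.911°.

354.9°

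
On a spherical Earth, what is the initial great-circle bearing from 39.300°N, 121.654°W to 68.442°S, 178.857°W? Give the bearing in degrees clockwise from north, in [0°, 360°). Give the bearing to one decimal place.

200.1°

Δλ = -178.857 − -121.654 = -57.203°.
θ = atan2( sin Δλ · cos φ₂ , cos φ₁ · sin φ₂ − sin φ₁ · cos φ₂ · cos Δλ )
  = atan2(-0.30887, -0.84577) = -159.938° → normalised to [0°, 360°): 200.062°.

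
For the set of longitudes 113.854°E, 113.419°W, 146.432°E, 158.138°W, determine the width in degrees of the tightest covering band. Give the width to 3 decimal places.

Sort the longitudes: -158.138°, -113.419°, +113.854°, +146.432°.
Eastward gaps between consecutive values (wrapping around): 44.719°, 227.273°, 32.578°, 55.430°.
Largest gap = 227.273° ⇒ minimal covering band is its complement: 360° − 227.273° = 132.727°.
Band runs from +113.854° eastward to -113.419°, crossing the antimeridian.

132.727°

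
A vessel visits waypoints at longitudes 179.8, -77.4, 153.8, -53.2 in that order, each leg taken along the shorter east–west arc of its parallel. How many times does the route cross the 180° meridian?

3

Leg 1: +179.8° → -77.4°, shortest Δλ = 102.8° (east) — crosses 180°.
Leg 2: -77.4° → +153.8°, shortest Δλ = -128.8° (west) — crosses 180°.
Leg 3: +153.8° → -53.2°, shortest Δλ = 153.0° (east) — crosses 180°.
Total crossings: 3.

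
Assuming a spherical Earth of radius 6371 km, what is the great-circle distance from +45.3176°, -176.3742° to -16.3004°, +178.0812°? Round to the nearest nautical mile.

Δλ = 178.0812 − -176.3742 = 354.4554°; wrapped into (−180°, 180°]: -5.5446°.
Δφ = -16.3004 − 45.3176 = -61.6180°.
a = sin²(Δφ/2) + cos φ₁ · cos φ₂ · sin²(Δλ/2) = 0.263905.
c = 2·atan2(√a, √(1−a)) = 1.07902 rad → d = 6371·c ≈ 6874.45 km ≈ 3711.91 nmi.

3712 nmi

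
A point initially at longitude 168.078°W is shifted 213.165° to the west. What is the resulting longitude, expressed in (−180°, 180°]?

21.243°W

Start at -168.078°; shift −213.165° → -381.243°.
-381.243° lies outside (−180°, 180°]; add 360° → -21.243°.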